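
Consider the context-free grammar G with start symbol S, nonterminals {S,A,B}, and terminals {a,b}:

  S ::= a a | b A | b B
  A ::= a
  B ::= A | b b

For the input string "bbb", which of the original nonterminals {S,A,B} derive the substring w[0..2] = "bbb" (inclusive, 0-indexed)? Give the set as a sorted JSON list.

Convert to CNF:
  S -> T0 A | T0 B | T1 T1
  A -> a
  B -> T0 T0 | a
  T0 -> b
  T1 -> a

CYK fill (cells [i..j] with 0 ≤ i ≤ j ≤ 2 only):
  cell(0,0) b: {T0}  orig:{}
  cell(1,1) b: {T0}  orig:{}
  cell(2,2) b: {T0}  orig:{}
  cell(0,1) bb: {B}
  cell(1,2) bb: {B}
  cell(0,2) bbb: {S}

Original NTs in T[0,2] deriving "bbb": ["S"]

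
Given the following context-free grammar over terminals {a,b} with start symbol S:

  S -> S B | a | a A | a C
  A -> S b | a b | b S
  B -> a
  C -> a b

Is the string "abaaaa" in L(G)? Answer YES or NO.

Convert to CNF:
  S -> S B | T1 A | T1 C | a
  A -> S T0 | T0 S | T1 T0
  B -> a
  C -> T1 T0
  T0 -> b
  T1 -> a

CYK fill:
  cell(0,0) a: {B,S,T1}  orig:{B,S}
  cell(1,1) b: {T0}  orig:{}
  cell(2,2) a: {B,S,T1}  orig:{B,S}
  cell(3,3) a: {B,S,T1}  orig:{B,S}
  cell(4,4) a: {B,S,T1}  orig:{B,S}
  cell(5,5) a: {B,S,T1}  orig:{B,S}
  cell(0,1) ab: {A,C}
  cell(1,2) ba: {A}
  cell(2,3) aa: {S}
  cell(3,4) aa: {S}
  cell(4,5) aa: {S}
  cell(0,2) aba: {S}
  cell(1,3) baa: {A}
  cell(2,4) aaa: {S}
  cell(3,5) aaa: {S}
  cell(0,3) abaa: {S}
  cell(1,4) baaa: {A}
  cell(2,5) aaaa: {S}
  cell(0,4) abaaa: {S}
  cell(1,5) baaaa: {A}
  cell(0,5) abaaaa: {S}

S ∈ T[0,5] ⇒ YES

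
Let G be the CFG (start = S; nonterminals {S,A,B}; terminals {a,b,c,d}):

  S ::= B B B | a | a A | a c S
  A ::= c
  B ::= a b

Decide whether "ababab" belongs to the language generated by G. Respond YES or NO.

Convert to CNF:
  S -> B X3 | T0 A | T0 X4 | a
  A -> c
  B -> T0 T1
  T0 -> a
  T1 -> b
  T2 -> c
  X3 -> B B
  X4 -> T2 S

CYK fill:
  T[0,0] 'a' = {S,T0}  orig:{S}
  T[1,1] 'b' = {T1}  orig:{}
  T[2,2] 'a' = {S,T0}  orig:{S}
  T[3,3] 'b' = {T1}  orig:{}
  T[4,4] 'a' = {S,T0}  orig:{S}
  T[5,5] 'b' = {T1}  orig:{}
  T[0,1] 'ab' = {B}
  T[1,2] 'ba' = ∅
  T[2,3] 'ab' = {B}
  T[3,4] 'ba' = ∅
  T[4,5] 'ab' = {B}
  T[0,2] 'aba' = ∅
  T[1,3] 'bab' = ∅
  T[2,4] 'aba' = ∅
  T[3,5] 'bab' = ∅
  T[0,3] 'abab' = {X3}  orig:{}
  T[1,4] 'baba' = ∅
  T[2,5] 'abab' = {X3}  orig:{}
  T[0,4] 'ababa' = ∅
  T[1,5] 'babab' = ∅
  T[0,5] 'ababab' = {S}

S ∈ T[0,5] ⇒ YES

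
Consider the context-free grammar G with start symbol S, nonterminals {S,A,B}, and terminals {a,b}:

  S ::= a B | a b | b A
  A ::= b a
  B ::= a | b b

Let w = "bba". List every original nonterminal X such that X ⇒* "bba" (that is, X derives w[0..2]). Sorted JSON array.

Convert to CNF:
  S -> T0 A | T1 B | T1 T0
  A -> T0 T1
  B -> T0 T0 | a
  T0 -> b
  T1 -> a

CYK fill, restricted to cells inside w[0..2]:
  T[0,0] 'b' = {T0}  orig:{}
  T[1,1] 'b' = {T0}  orig:{}
  T[2,2] 'a' = {B,T1}  orig:{B}
  T[0,1] 'bb' = {B}
  T[1,2] 'ba' = {A}
  T[0,2] 'bba' = {S}

Original NTs in T[0,2] deriving "bba": ["S"]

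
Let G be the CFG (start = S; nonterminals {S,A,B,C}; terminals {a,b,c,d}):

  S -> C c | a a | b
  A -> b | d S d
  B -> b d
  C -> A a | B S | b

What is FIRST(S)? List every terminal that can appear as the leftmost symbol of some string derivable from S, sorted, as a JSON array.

Compute FIRST by fixpoint:
pass 1:
  A via A→b: +{b}
  A via A→d S d: +{d}
  B via B→b d: +{b}
  C via C→A a: +{b,d}
  S via S→C c: +{b,d}
  S via S→a a: +{a}
  S: {a,b,d}  A: {b,d}  B: {b}  C: {b,d}
pass 2: (no change)
  S: {a,b,d}  A: {b,d}  B: {b}  C: {b,d}

FIRST(S) = ["a", "b", "d"]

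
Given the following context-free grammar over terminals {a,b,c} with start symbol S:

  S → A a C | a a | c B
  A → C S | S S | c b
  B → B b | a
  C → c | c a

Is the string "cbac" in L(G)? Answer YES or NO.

Convert to CNF:
  S -> A X3 | T0 B | T2 T2
  A -> C S | S S | T0 T1
  B -> B T1 | a
  C -> T0 T2 | c
  T0 -> c
  T1 -> b
  T2 -> a
  X3 -> T2 C

CYK table (by increasing span):
  T[0,0] 'c' = {C,T0}  orig:{C}
  T[1,1] 'b' = {T1}  orig:{}
  T[2,2] 'a' = {B,T2}  orig:{B}
  T[3,3] 'c' = {C,T0}  orig:{C}
  T[0,1] 'cb' = {A}
  T[1,2] 'ba' = ∅
  T[2,3] 'ac' = {X3}  orig:{}
  T[0,2] 'cba' = ∅
  T[1,3] 'bac' = ∅
  T[0,3] 'cbac' = {S}

S ∈ T[0,3] ⇒ YES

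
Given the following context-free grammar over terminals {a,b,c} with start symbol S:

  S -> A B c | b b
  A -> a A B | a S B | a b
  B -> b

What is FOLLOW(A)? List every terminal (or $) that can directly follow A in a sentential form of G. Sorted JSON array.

FIRST iteration:
round 1:
  A via A→a A B: +{a}
  B via B→b: +{b}
  S via S→A B c: +{a}
  S via S→b b: +{b}
  FIRST[S]={a,b}  FIRST[A]={a}  FIRST[B]={b}
round 2: (stable)
  FIRST[S]={a,b}  FIRST[A]={a}  FIRST[B]={b}

FOLLOW iteration:
initialize: $ ∈ FOLLOW(S)
round 1:
  A→a A B: FOLLOW(A) ⊇ FIRST(B) = {b}; new: +{b}
  A→a A B: FOLLOW(B) ⊇ FOLLOW(A) ⊇ {b}; new: +{b}
  A→a S B: FOLLOW(S) ⊇ FIRST(B) = {b}; new: +{b}
  S→A B c: FOLLOW(B) ⊇ FIRST(c) = {c}; new: +{c}
  FOLLOW(S)={$,b}  FOLLOW(A)={b}  FOLLOW(B)={b,c}
round 2: (stable)
  FOLLOW(S)={$,b}  FOLLOW(A)={b}  FOLLOW(B)={b,c}

FOLLOW(A) = ["b"]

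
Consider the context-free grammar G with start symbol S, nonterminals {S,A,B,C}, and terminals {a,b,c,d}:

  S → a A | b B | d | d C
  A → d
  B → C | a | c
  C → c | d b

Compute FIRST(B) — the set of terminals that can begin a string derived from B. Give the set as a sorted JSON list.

FIRST sets, iterate to fixpoint:
[1]
  A via A→d: +{d}
  B via B→a: +{a}
  B via B→c: +{c}
  C via C→c: +{c}
  C via C→d b: +{d}
  S via S→a A: +{a}
  S via S→b B: +{b}
  S via S→d: +{d}
  FIRST[S]={a,b,d}  FIRST[A]={d}  FIRST[B]={a,c}  FIRST[C]={c,d}
[2]
  B via B→C: +{d}
  FIRST[S]={a,b,d}  FIRST[A]={d}  FIRST[B]={a,c,d}  FIRST[C]={c,d}
[3] — fixpoint
  FIRST[S]={a,b,d}  FIRST[A]={d}  FIRST[B]={a,c,d}  FIRST[C]={c,d}

FIRST(B) = ["a", "c", "d"]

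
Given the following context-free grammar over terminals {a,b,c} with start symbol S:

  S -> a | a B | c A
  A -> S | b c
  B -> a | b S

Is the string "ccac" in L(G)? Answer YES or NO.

CNF form of G:
  S -> T0 B | T2 A | a
  A -> T0 B | T1 T2 | T2 A | a
  B -> T1 S | a
  T0 -> a
  T1 -> b
  T2 -> c

Fill CYK table bottom-up:
  cell(0,0) c: {T2}  orig:{}
  cell(1,1) c: {T2}  orig:{}
  cell(2,2) a: {A,B,S,T0}  orig:{A,B,S}
  cell(3,3) c: {T2}  orig:{}
  cell(0,1) cc: ∅
  cell(1,2) ca: {A,S}
  cell(2,3) ac: ∅
  cell(0,2) cca: {A,S}
  cell(1,3) cac: ∅
  cell(0,3) ccac: ∅

S ∉ T[0,3] ⇒ NO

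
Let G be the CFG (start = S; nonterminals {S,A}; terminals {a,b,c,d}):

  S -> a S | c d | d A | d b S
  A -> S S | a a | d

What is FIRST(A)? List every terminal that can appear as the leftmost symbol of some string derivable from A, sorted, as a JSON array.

Compute FIRST by fixpoint:
round 1:
  A via A→a a: +{a}
  A via A→d: +{d}
  S via S→a S: +{a}
  S via S→c d: +{c}
  S via S→d A: +{d}
  S: {a,c,d}  A: {a,d}
round 2:
  A via A→S S: +{c}
  S: {a,c,d}  A: {a,c,d}
round 3: done
  S: {a,c,d}  A: {a,c,d}

FIRST(A) = ["a", "c", "d"]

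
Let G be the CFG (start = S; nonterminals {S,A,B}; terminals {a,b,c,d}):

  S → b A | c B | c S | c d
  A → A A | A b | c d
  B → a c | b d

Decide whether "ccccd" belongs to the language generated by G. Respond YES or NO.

Convert to CNF:
  S -> T0 A | T1 B | T1 S | T1 T2
  A -> A A | A T0 | T1 T2
  B -> T0 T2 | T3 T1
  T0 -> b
  T1 -> c
  T2 -> d
  T3 -> a

CYK fill:
  [0..0]={T1}  "c"  orig:{}
  [1..1]={T1}  "c"  orig:{}
  [2..2]={T1}  "c"  orig:{}
  [3..3]={T1}  "c"  orig:{}
  [4..4]={T2}  "d"  orig:{}
  [0..1]=∅  "cc"
  [1..2]=∅  "cc"
  [2..3]=∅  "cc"
  [3..4]={A,S}  "cd"
  [0..2]=∅  "ccc"
  [1..3]=∅  "ccc"
  [2..4]={S}  "ccd"
  [0..3]=∅  "cccc"
  [1..4]={S}  "cccd"
  [0..4]={S}  "ccccd"

S ∈ T[0,4] ⇒ YES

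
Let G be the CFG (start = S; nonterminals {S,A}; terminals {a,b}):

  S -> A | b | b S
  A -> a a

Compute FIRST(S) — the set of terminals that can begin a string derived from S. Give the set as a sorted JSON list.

FIRST sets, iterate to fixpoint:
pass 1:
  A via A→a a: +{a}
  S via S→A: +{a}
  S via S→b: +{b}
  FIRST(S)={a,b}  FIRST(A)={a}
pass 2: (stable)
  FIRST(S)={a,b}  FIRST(A)={a}

FIRST(S) = ["a", "b"]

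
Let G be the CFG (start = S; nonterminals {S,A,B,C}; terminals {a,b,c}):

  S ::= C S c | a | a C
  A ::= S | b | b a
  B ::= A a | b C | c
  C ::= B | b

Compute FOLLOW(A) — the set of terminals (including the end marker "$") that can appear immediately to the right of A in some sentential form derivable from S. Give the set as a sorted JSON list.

FIRST iteration:
pass 1:
  A via A→b: +{b}
  B via B→A a: +{b}
  B via B→c: +{c}
  C via C→B: +{b,c}
  S via S→C S c: +{b,c}
  S via S→a: +{a}
  FIRST[S]={a,b,c}  FIRST[A]={b}  FIRST[B]={b,c}  FIRST[C]={b,c}
pass 2:
  A via A→S: +{a,c}
  B via B→A a: +{a}
  C via C→B: +{a}
  FIRST[S]={a,b,c}  FIRST[A]={a,b,c}  FIRST[B]={a,b,c}  FIRST[C]={a,b,c}
pass 3: (stable)
  FIRST[S]={a,b,c}  FIRST[A]={a,b,c}  FIRST[B]={a,b,c}  FIRST[C]={a,b,c}

FOLLOW sets:
initialize: $ ∈ FOLLOW(S)
iter 1:
  B→A a: FOLLOW(A) ⊇ FIRST(a) = {a}; new: +{a}
  S→C S c: FOLLOW(C) ⊇ FIRST(S) = {a,b,c}; new: +{a,b,c}
  S→C S c: FOLLOW(S) ⊇ FIRST(c) = {c}; new: +{c}
  S→a C: FOLLOW(C) ⊇ FOLLOW(S) ⊇ {$,c}; new: +{$}
  FOLLOW[S]={$,c}  FOLLOW[A]={a}  FOLLOW[B]={}  FOLLOW[C]={$,a,b,c}
iter 2:
  A→S: FOLLOW(S) ⊇ FOLLOW(A) ⊇ {a}; new: +{a}
  C→B: FOLLOW(B) ⊇ FOLLOW(C) ⊇ {$,a,b,c}; new: +{$,a,b,c}
  FOLLOW[S]={$,a,c}  FOLLOW[A]={a}  FOLLOW[B]={$,a,b,c}  FOLLOW[C]={$,a,b,c}
iter 3: done
  FOLLOW[S]={$,a,c}  FOLLOW[A]={a}  FOLLOW[B]={$,a,b,c}  FOLLOW[C]={$,a,b,c}

FOLLOW(A) = ["a"]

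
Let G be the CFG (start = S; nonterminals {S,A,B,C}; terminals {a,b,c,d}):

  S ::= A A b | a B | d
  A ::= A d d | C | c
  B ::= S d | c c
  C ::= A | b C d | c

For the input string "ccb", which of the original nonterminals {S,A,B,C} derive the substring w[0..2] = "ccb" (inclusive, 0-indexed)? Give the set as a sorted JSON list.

CNF form of G:
  S -> A X8 | T3 B | d
  A -> A X4 | T1 X5 | c
  B -> S T0 | T2 T2
  C -> A X6 | T1 X7 | c
  T0 -> d
  T1 -> b
  T2 -> c
  T3 -> a
  X4 -> T0 T0
  X5 -> C T0
  X6 -> T0 T0
  X7 -> C T0
  X8 -> A T1

Fill CYK table bottom-up — only the sub-triangle for w[0..2]:
  T[0,0] 'c' = {A,C,T2}  orig:{A,C}
  T[1,1] 'c' = {A,C,T2}  orig:{A,C}
  T[2,2] 'b' = {T1}  orig:{}
  T[0,1] 'cc' = {B}
  T[1,2] 'cb' = {X8}  orig:{}
  T[0,2] 'ccb' = {S}

Original NTs in T[0,2] deriving "ccb": ["S"]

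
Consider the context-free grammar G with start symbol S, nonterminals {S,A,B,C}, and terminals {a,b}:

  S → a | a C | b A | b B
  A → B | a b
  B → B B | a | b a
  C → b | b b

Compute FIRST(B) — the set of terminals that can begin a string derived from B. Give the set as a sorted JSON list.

FIRST sets, iterate to fixpoint:
round 1:
  A via A→a b: +{a}
  B via B→a: +{a}
  B via B→b a: +{b}
  C via C→b: +{b}
  S via S→a: +{a}
  S via S→b A: +{b}
  S: {a,b}  A: {a}  B: {a,b}  C: {b}
round 2:
  A via A→B: +{b}
  S: {a,b}  A: {a,b}  B: {a,b}  C: {b}
round 3: done
  S: {a,b}  A: {a,b}  B: {a,b}  C: {b}

FIRST(B) = ["a", "b"]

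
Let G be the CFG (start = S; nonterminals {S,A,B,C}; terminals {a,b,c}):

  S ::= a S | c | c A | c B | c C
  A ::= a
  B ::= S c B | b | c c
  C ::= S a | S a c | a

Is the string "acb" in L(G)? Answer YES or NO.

Convert to CNF:
  S -> T0 A | T0 B | T0 C | T1 S | c
  A -> a
  B -> S X2 | T0 T0 | b
  C -> S T1 | S X3 | a
  T0 -> c
  T1 -> a
  X2 -> T0 B
  X3 -> T1 T0

CYK fill:
  T[0,0] 'a' = {A,C,T1}  orig:{A,C}
  T[1,1] 'c' = {S,T0}  orig:{S}
  T[2,2] 'b' = {B}
  T[0,1] 'ac' = {S,X3}  orig:{S}
  T[1,2] 'cb' = {S,X2}  orig:{S}
  T[0,2] 'acb' = {S}

S ∈ T[0,2] ⇒ YES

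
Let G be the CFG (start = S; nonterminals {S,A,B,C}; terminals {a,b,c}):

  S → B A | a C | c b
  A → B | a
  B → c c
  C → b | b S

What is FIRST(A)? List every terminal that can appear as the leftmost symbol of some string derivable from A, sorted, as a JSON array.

Compute FIRST by fixpoint:
pass 1:
  A via A→a: +{a}
  B via B→c c: +{c}
  C via C→b: +{b}
  S via S→B A: +{c}
  S via S→a C: +{a}
  S: {a,c}  A: {a}  B: {c}  C: {b}
pass 2:
  A via A→B: +{c}
  S: {a,c}  A: {a,c}  B: {c}  C: {b}
pass 3: (stable)
  S: {a,c}  A: {a,c}  B: {c}  C: {b}

FIRST(A) = ["a", "c"]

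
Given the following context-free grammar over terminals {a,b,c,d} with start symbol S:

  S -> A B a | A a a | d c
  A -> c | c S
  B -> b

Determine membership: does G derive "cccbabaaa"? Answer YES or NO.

CNF form of G:
  S -> A X3 | A X4 | T2 T0
  A -> T0 S | c
  B -> b
  T0 -> c
  T1 -> a
  T2 -> d
  X3 -> B T1
  X4 -> T1 T1

CYK fill:
  [0..0]={A,T0}  "c"  orig:{A}
  [1..1]={A,T0}  "c"  orig:{A}
  [2..2]={A,T0}  "c"  orig:{A}
  [3..3]={B}  "b"
  [4..4]={T1}  "a"  orig:{}
  [5..5]={B}  "b"
  [6..6]={T1}  "a"  orig:{}
  [7..7]={T1}  "a"  orig:{}
  [8..8]={T1}  "a"  orig:{}
  [0..1]=∅  "cc"
  [1..2]=∅  "cc"
  [2..3]=∅  "cb"
  [3..4]={X3}  "ba"  orig:{}
  [4..5]=∅  "ab"
  [5..6]={X3}  "ba"  orig:{}
  [6..7]={X4}  "aa"  orig:{}
  [7..8]={X4}  "aa"  orig:{}
  [0..2]=∅  "ccc"
  [1..3]=∅  "ccb"
  [2..4]={S}  "cba"
  [3..5]=∅  "bab"
  [4..6]=∅  "aba"
  [5..7]=∅  "baa"
  [6..8]=∅  "aaa"
  [0..3]=∅  "cccb"
  [1..4]={A}  "ccba"
  [2..5]=∅  "cbab"
  [3..6]=∅  "baba"
  [4..7]=∅  "abaa"
  [5..8]=∅  "baaa"
  [0..4]=∅  "cccba"
  [1..5]=∅  "ccbab"
  [2..6]=∅  "cbaba"
  [3..7]=∅  "babaa"
  [4..8]=∅  "abaaa"
  [0..5]=∅  "cccbab"
  [1..6]={S}  "ccbaba"
  [2..7]=∅  "cbabaa"
  [3..8]=∅  "babaaa"
  [0..6]={A}  "cccbaba"
  [1..7]=∅  "ccbabaa"
  [2..8]=∅  "cbabaaa"
  [0..7]=∅  "cccbabaa"
  [1..8]=∅  "ccbabaaa"
  [0..8]={S}  "cccbabaaa"

S ∈ T[0,8] ⇒ YES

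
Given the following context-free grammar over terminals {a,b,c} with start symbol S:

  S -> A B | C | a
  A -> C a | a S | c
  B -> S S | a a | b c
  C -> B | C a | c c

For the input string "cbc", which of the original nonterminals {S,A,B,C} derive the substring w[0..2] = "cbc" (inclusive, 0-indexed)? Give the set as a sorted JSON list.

Convert to CNF:
  S -> A B | C T0 | S S | T0 T0 | T1 T2 | T2 T2 | a
  A -> C T0 | T0 S | c
  B -> S S | T0 T0 | T1 T2
  C -> C T0 | S S | T0 T0 | T1 T2 | T2 T2
  T0 -> a
  T1 -> b
  T2 -> c

CYK table (by increasing span) — only the sub-triangle for w[0..2]:
  [0..0]={A,T2}  "c"  orig:{A}
  [1..1]={T1}  "b"  orig:{}
  [2..2]={A,T2}  "c"  orig:{A}
  [0..1]=∅  "cb"
  [1..2]={B,C,S}  "bc"
  [0..2]={S}  "cbc"

Original NTs in T[0,2] deriving "cbc": ["S"]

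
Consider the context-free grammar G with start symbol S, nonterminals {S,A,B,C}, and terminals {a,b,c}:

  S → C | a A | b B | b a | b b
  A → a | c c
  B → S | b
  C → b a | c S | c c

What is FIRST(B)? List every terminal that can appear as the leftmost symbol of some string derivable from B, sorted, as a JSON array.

FIRST iteration:
pass 1:
  A via A→a: +{a}
  A via A→c c: +{c}
  B via B→b: +{b}
  C via C→b a: +{b}
  C via C→c S: +{c}
  S via S→C: +{b,c}
  S via S→a A: +{a}
  S: {a,b,c}  A: {a,c}  B: {b}  C: {b,c}
pass 2:
  B via B→S: +{a,c}
  S: {a,b,c}  A: {a,c}  B: {a,b,c}  C: {b,c}
pass 3: (stable)
  S: {a,b,c}  A: {a,c}  B: {a,b,c}  C: {b,c}

FIRST(B) = ["a", "b", "c"]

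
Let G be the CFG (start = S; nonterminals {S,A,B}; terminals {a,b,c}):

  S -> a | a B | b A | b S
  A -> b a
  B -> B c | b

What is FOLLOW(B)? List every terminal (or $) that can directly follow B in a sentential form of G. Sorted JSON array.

FIRST sets, iterate to fixpoint:
iter 1:
  A via A→b a: +{b}
  B via B→b: +{b}
  S via S→a: +{a}
  S via S→b A: +{b}
  S: {a,b}  A: {b}  B: {b}
iter 2: (no change)
  S: {a,b}  A: {b}  B: {b}

FOLLOW sets:
initialize: $ ∈ FOLLOW(S)
iter 1:
  B→B c: FOLLOW(B) ⊇ FIRST(c) = {c}; new: +{c}
  S→a B: FOLLOW(B) ⊇ FOLLOW(S) ⊇ {$}; new: +{$}
  S→b A: FOLLOW(A) ⊇ FOLLOW(S) ⊇ {$}; new: +{$}
  FOLLOW(S)={$}  FOLLOW(A)={$}  FOLLOW(B)={$,c}
iter 2: (no change)
  FOLLOW(S)={$}  FOLLOW(A)={$}  FOLLOW(B)={$,c}

FOLLOW(B) = ["$", "c"]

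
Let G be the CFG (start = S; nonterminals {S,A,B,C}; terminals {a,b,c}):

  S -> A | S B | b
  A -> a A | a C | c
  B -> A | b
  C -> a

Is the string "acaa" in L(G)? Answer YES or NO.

Convert to CNF:
  S -> S B | T0 A | T0 C | b | c
  A -> T0 A | T0 C | c
  B -> T0 A | T0 C | b | c
  C -> a
  T0 -> a

CYK fill:
  T[0,0] 'a' = {C,T0}  orig:{C}
  T[1,1] 'c' = {A,B,S}
  T[2,2] 'a' = {C,T0}  orig:{C}
  T[3,3] 'a' = {C,T0}  orig:{C}
  T[0,1] 'ac' = {A,B,S}
  T[1,2] 'ca' = ∅
  T[2,3] 'aa' = {A,B,S}
  T[0,2] 'aca' = ∅
  T[1,3] 'caa' = {S}
  T[0,3] 'acaa' = {S}

S ∈ T[0,3] ⇒ YES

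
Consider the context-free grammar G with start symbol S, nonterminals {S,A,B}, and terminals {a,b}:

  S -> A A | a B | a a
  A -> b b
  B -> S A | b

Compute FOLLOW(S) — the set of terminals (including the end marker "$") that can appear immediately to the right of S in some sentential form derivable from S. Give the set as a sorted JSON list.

FIRST sets, iterate to fixpoint:
round 1:
  A via A→b b: +{b}
  B via B→b: +{b}
  S via S→A A: +{b}
  S via S→a B: +{a}
  FIRST(S)={a,b}  FIRST(A)={b}  FIRST(B)={b}
round 2:
  B via B→S A: +{a}
  FIRST(S)={a,b}  FIRST(A)={b}  FIRST(B)={a,b}
round 3: done
  FIRST(S)={a,b}  FIRST(A)={b}  FIRST(B)={a,b}

Compute FOLLOW by fixpoint:
seed FOLLOW(S) with $
round 1:
  B→S A: FOLLOW(S) ⊇ FIRST(A) = {b}; new: +{b}
  S→A A: FOLLOW(A) ⊇ FIRST(A) = {b}; new: +{b}
  S→A A: FOLLOW(A) ⊇ FOLLOW(S) ⊇ {$,b}; new: +{$}
  S→a B: FOLLOW(B) ⊇ FOLLOW(S) ⊇ {$,b}; new: +{$,b}
  FOLLOW(S)={$,b}  FOLLOW(A)={$,b}  FOLLOW(B)={$,b}
round 2: done
  FOLLOW(S)={$,b}  FOLLOW(A)={$,b}  FOLLOW(B)={$,b}

FOLLOW(S) = ["$", "b"]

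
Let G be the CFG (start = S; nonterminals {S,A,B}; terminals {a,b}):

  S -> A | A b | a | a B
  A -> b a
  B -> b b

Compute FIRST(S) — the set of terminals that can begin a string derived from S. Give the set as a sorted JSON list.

Compute FIRST by fixpoint:
pass 1:
  A via A→b a: +{b}
  B via B→b b: +{b}
  S via S→A: +{b}
  S via S→a: +{a}
  FIRST[S]={a,b}  FIRST[A]={b}  FIRST[B]={b}
pass 2: done
  FIRST[S]={a,b}  FIRST[A]={b}  FIRST[B]={b}

FIRST(S) = ["a", "b"]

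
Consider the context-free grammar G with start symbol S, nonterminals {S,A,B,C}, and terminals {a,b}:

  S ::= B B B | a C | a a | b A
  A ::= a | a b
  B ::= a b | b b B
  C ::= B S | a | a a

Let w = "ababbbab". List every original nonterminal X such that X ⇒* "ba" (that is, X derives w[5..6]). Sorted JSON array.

CNF form of G:
  S -> B X3 | T0 C | T0 T0 | T1 A
  A -> T0 T1 | a
  B -> T0 T1 | T1 X2
  C -> B S | T0 T0 | a
  T0 -> a
  T1 -> b
  X2 -> T1 B
  X3 -> B B

Fill CYK table bottom-up — only the sub-triangle for w[5..6]:
  T[5,5] 'b' = {T1}  orig:{}
  T[6,6] 'a' = {A,C,T0}  orig:{A,C}
  T[5,6] 'ba' = {S}

Original NTs in T[5,6] deriving "ba": ["S"]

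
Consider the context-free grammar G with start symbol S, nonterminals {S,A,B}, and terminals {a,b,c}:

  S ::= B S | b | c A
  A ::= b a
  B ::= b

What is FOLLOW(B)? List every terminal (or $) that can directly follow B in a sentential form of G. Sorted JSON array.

FIRST iteration:
[1]
  A via A→b a: +{b}
  B via B→b: +{b}
  S via S→B S: +{b}
  S via S→c A: +{c}
  FIRST(S)={b,c}  FIRST(A)={b}  FIRST(B)={b}
[2] — fixpoint
  FIRST(S)={b,c}  FIRST(A)={b}  FIRST(B)={b}

Compute FOLLOW by fixpoint:
initialize: $ ∈ FOLLOW(S)
round 1:
  S→B S: FOLLOW(B) ⊇ FIRST(S) = {b,c}; new: +{b,c}
  S→c A: FOLLOW(A) ⊇ FOLLOW(S) ⊇ {$}; new: +{$}
  FOLLOW[S]={$}  FOLLOW[A]={$}  FOLLOW[B]={b,c}
round 2: — fixpoint
  FOLLOW[S]={$}  FOLLOW[A]={$}  FOLLOW[B]={b,c}

FOLLOW(B) = ["b", "c"]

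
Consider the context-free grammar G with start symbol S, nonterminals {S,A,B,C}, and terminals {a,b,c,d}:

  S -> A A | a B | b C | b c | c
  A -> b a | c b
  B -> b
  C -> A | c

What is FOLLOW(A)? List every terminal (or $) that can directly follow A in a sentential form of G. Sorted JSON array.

FIRST iteration:
[1]
  A via A→b a: +{b}
  A via A→c b: +{c}
  B via B→b: +{b}
  C via C→A: +{b,c}
  S via S→A A: +{b,c}
  S via S→a B: +{a}
  FIRST(S)={a,b,c}  FIRST(A)={b,c}  FIRST(B)={b}  FIRST(C)={b,c}
[2] done
  FIRST(S)={a,b,c}  FIRST(A)={b,c}  FIRST(B)={b}  FIRST(C)={b,c}

FOLLOW sets:
FOLLOW(S) := {$}
[1]
  S→A A: FOLLOW(A) ⊇ FIRST(A) = {b,c}; new: +{b,c}
  S→A A: FOLLOW(A) ⊇ FOLLOW(S) ⊇ {$}; new: +{$}
  S→a B: FOLLOW(B) ⊇ FOLLOW(S) ⊇ {$}; new: +{$}
  S→b C: FOLLOW(C) ⊇ FOLLOW(S) ⊇ {$}; new: +{$}
  FOLLOW[S]={$}  FOLLOW[A]={$,b,c}  FOLLOW[B]={$}  FOLLOW[C]={$}
[2] (no change)
  FOLLOW[S]={$}  FOLLOW[A]={$,b,c}  FOLLOW[B]={$}  FOLLOW[C]={$}

FOLLOW(A) = ["$", "b", "c"]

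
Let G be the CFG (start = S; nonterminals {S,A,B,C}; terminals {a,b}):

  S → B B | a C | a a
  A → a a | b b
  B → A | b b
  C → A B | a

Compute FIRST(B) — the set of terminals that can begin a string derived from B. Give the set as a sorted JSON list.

FIRST sets, iterate to fixpoint:
pass 1:
  A via A→a a: +{a}
  A via A→b b: +{b}
  B via B→A: +{a,b}
  C via C→A B: +{a,b}
  S via S→B B: +{a,b}
  FIRST[S]={a,b}  FIRST[A]={a,b}  FIRST[B]={a,b}  FIRST[C]={a,b}
pass 2: (no change)
  FIRST[S]={a,b}  FIRST[A]={a,b}  FIRST[B]={a,b}  FIRST[C]={a,b}

FIRST(B) = ["a", "b"]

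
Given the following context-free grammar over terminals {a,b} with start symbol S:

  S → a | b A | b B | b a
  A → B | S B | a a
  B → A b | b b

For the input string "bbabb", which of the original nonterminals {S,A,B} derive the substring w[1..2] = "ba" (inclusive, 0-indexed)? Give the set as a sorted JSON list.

CNF form of G:
  S -> T0 A | T0 B | T0 T1 | a
  A -> A T0 | S B | T0 T0 | T1 T1
  B -> A T0 | T0 T0
  T0 -> b
  T1 -> a

CYK fill — only the sub-triangle for w[1..2]:
  [1..1]={T0}  "b"  orig:{}
  [2..2]={S,T1}  "a"  orig:{S}
  [1..2]={S}  "ba"

Original NTs in T[1,2] deriving "ba": ["S"]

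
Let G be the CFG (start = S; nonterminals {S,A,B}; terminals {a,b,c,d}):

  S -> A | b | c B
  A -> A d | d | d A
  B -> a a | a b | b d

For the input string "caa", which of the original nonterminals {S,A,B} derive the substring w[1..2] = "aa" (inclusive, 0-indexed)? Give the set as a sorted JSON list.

CNF form of G:
  S -> A T0 | T0 A | T3 B | b | d
  A -> A T0 | T0 A | d
  B -> T1 T1 | T1 T2 | T2 T0
  T0 -> d
  T1 -> a
  T2 -> b
  T3 -> c

Fill CYK table bottom-up — only the sub-triangle for w[1..2]:
  T[1,1] 'a' = {T1}  orig:{}
  T[2,2] 'a' = {T1}  orig:{}
  T[1,2] 'aa' = {B}

Original NTs in T[1,2] deriving "aa": ["B"]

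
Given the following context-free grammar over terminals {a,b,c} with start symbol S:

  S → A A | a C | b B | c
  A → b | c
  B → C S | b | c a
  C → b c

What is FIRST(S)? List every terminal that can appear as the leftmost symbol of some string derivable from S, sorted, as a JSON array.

FIRST sets, iterate to fixpoint:
iter 1:
  A via A→b: +{b}
  A via A→c: +{c}
  B via B→b: +{b}
  B via B→c a: +{c}
  C via C→b c: +{b}
  S via S→A A: +{b,c}
  S via S→a C: +{a}
  S: {a,b,c}  A: {b,c}  B: {b,c}  C: {b}
iter 2: (stable)
  S: {a,b,c}  A: {b,c}  B: {b,c}  C: {b}

FIRST(S) = ["a", "b", "c"]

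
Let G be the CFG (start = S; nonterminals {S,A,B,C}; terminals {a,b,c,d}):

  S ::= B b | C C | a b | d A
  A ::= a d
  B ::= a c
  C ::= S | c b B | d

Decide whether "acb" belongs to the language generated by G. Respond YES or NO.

CNF form of G:
  S -> B T3 | C C | T0 T3 | T1 A
  A -> T0 T1
  B -> T0 T2
  C -> B T3 | C C | T0 T3 | T1 A | T2 X4 | d
  T0 -> a
  T1 -> d
  T2 -> c
  T3 -> b
  X4 -> T3 B

CYK table (by increasing span):
  T[0,0] 'a' = {T0}  orig:{}
  T[1,1] 'c' = {T2}  orig:{}
  T[2,2] 'b' = {T3}  orig:{}
  T[0,1] 'ac' = {B}
  T[1,2] 'cb' = ∅
  T[0,2] 'acb' = {C,S}

S ∈ T[0,2] ⇒ YES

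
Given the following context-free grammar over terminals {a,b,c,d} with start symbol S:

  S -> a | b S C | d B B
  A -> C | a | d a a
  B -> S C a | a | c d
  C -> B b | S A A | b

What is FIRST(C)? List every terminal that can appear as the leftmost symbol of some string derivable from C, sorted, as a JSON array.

FIRST iteration:
iter 1:
  A via A→a: +{a}
  A via A→d a a: +{d}
  B via B→a: +{a}
  B via B→c d: +{c}
  C via C→B b: +{a,c}
  C via C→b: +{b}
  S via S→a: +{a}
  S via S→b S C: +{b}
  S via S→d B B: +{d}
  FIRST(S)={a,b,d}  FIRST(A)={a,d}  FIRST(B)={a,c}  FIRST(C)={a,b,c}
iter 2:
  A via A→C: +{b,c}
  B via B→S C a: +{b,d}
  C via C→B b: +{d}
  FIRST(S)={a,b,d}  FIRST(A)={a,b,c,d}  FIRST(B)={a,b,c,d}  FIRST(C)={a,b,c,d}
iter 3: done
  FIRST(S)={a,b,d}  FIRST(A)={a,b,c,d}  FIRST(B)={a,b,c,d}  FIRST(C)={a,b,c,d}

FIRST(C) = ["a", "b", "c", "d"]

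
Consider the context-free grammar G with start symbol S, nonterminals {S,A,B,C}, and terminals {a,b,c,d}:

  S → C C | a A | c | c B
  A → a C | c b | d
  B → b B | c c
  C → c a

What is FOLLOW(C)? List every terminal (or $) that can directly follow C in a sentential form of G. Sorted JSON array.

Compute FIRST by fixpoint:
round 1:
  A via A→a C: +{a}
  A via A→c b: +{c}
  A via A→d: +{d}
  B via B→b B: +{b}
  B via B→c c: +{c}
  C via C→c a: +{c}
  S via S→C C: +{c}
  S via S→a A: +{a}
  FIRST(S)={a,c}  FIRST(A)={a,c,d}  FIRST(B)={b,c}  FIRST(C)={c}
round 2: (stable)
  FIRST(S)={a,c}  FIRST(A)={a,c,d}  FIRST(B)={b,c}  FIRST(C)={c}

FOLLOW sets:
initialize: $ ∈ FOLLOW(S)
[1]
  S→C C: FOLLOW(C) ⊇ FIRST(C) = {c}; new: +{c}
  S→C C: FOLLOW(C) ⊇ FOLLOW(S) ⊇ {$}; new: +{$}
  S→a A: FOLLOW(A) ⊇ FOLLOW(S) ⊇ {$}; new: +{$}
  S→c B: FOLLOW(B) ⊇ FOLLOW(S) ⊇ {$}; new: +{$}
  FOLLOW[S]={$}  FOLLOW[A]={$}  FOLLOW[B]={$}  FOLLOW[C]={$,c}
[2] (stable)
  FOLLOW[S]={$}  FOLLOW[A]={$}  FOLLOW[B]={$}  FOLLOW[C]={$,c}

FOLLOW(C) = ["$", "c"]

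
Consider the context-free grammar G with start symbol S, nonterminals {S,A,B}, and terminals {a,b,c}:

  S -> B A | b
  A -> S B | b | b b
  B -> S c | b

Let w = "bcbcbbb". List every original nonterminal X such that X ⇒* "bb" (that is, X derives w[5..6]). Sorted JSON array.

CNF form of G:
  S -> B A | b
  A -> S B | T0 T0 | b
  B -> S T1 | b
  T0 -> b
  T1 -> c

CYK table (by increasing span) — only the sub-triangle for w[5..6]:
  [5..5]={A,B,S,T0}  "b"  orig:{A,B,S}
  [6..6]={A,B,S,T0}  "b"  orig:{A,B,S}
  [5..6]={A,S}  "bb"

Original NTs in T[5,6] deriving "bb": ["A", "S"]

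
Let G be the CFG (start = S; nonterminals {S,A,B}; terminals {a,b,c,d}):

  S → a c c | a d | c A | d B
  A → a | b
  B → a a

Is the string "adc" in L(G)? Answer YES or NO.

Convert to CNF:
  S -> T0 T2 | T0 X3 | T1 A | T2 B
  A -> a | b
  B -> T0 T0
  T0 -> a
  T1 -> c
  T2 -> d
  X3 -> T1 T1

CYK fill:
  T[0,0] 'a' = {A,T0}  orig:{A}
  T[1,1] 'd' = {T2}  orig:{}
  T[2,2] 'c' = {T1}  orig:{}
  T[0,1] 'ad' = {S}
  T[1,2] 'dc' = ∅
  T[0,2] 'adc' = ∅

S ∉ T[0,2] ⇒ NO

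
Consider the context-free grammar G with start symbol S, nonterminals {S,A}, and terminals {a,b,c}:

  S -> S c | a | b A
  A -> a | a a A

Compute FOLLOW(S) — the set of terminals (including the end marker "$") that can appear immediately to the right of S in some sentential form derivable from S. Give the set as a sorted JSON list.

FIRST sets, iterate to fixpoint:
[1]
  A via A→a: +{a}
  S via S→a: +{a}
  S via S→b A: +{b}
  S: {a,b}  A: {a}
[2] — fixpoint
  S: {a,b}  A: {a}

Compute FOLLOW by fixpoint:
initialize: $ ∈ FOLLOW(S)
iter 1:
  S→S c: FOLLOW(S) ⊇ FIRST(c) = {c}; new: +{c}
  S→b A: FOLLOW(A) ⊇ FOLLOW(S) ⊇ {$,c}; new: +{$,c}
  S: {$,c}  A: {$,c}
iter 2: (stable)
  S: {$,c}  A: {$,c}

FOLLOW(S) = ["$", "c"]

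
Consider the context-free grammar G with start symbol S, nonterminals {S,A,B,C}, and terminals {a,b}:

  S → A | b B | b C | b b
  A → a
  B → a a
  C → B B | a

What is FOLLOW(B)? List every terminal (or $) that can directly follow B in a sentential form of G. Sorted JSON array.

FIRST iteration:
round 1:
  A via A→a: +{a}
  B via B→a a: +{a}
  C via C→B B: +{a}
  S via S→A: +{a}
  S via S→b B: +{b}
  FIRST[S]={a,b}  FIRST[A]={a}  FIRST[B]={a}  FIRST[C]={a}
round 2: done
  FIRST[S]={a,b}  FIRST[A]={a}  FIRST[B]={a}  FIRST[C]={a}

FOLLOW iteration:
FOLLOW(S) := {$}
pass 1:
  C→B B: FOLLOW(B) ⊇ FIRST(B) = {a}; new: +{a}
  S→A: FOLLOW(A) ⊇ FOLLOW(S) ⊇ {$}; new: +{$}
  S→b B: FOLLOW(B) ⊇ FOLLOW(S) ⊇ {$}; new: +{$}
  S→b C: FOLLOW(C) ⊇ FOLLOW(S) ⊇ {$}; new: +{$}
  FOLLOW(S)={$}  FOLLOW(A)={$}  FOLLOW(B)={$,a}  FOLLOW(C)={$}
pass 2: (no change)
  FOLLOW(S)={$}  FOLLOW(A)={$}  FOLLOW(B)={$,a}  FOLLOW(C)={$}

FOLLOW(B) = ["$", "a"]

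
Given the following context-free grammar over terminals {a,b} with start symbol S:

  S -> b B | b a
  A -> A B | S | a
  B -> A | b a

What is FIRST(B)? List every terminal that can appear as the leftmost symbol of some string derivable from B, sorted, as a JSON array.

Compute FIRST by fixpoint:
iter 1:
  A via A→a: +{a}
  B via B→A: +{a}
  B via B→b a: +{b}
  S via S→b B: +{b}
  FIRST[S]={b}  FIRST[A]={a}  FIRST[B]={a,b}
iter 2:
  A via A→S: +{b}
  FIRST[S]={b}  FIRST[A]={a,b}  FIRST[B]={a,b}
iter 3: — fixpoint
  FIRST[S]={b}  FIRST[A]={a,b}  FIRST[B]={a,b}

FIRST(B) = ["a", "b"]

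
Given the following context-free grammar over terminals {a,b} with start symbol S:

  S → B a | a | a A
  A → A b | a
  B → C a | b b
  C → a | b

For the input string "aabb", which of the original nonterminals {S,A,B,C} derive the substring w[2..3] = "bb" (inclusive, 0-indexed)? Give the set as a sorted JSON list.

CNF form of G:
  S -> B T1 | T1 A | a
  A -> A T0 | a
  B -> C T1 | T0 T0
  C -> a | b
  T0 -> b
  T1 -> a

CYK table (by increasing span) (cells [i..j] with 2 ≤ i ≤ j ≤ 3 only):
  T[2,2] 'b' = {C,T0}  orig:{C}
  T[3,3] 'b' = {C,T0}  orig:{C}
  T[2,3] 'bb' = {B}

Original NTs in T[2,3] deriving "bb": ["B"]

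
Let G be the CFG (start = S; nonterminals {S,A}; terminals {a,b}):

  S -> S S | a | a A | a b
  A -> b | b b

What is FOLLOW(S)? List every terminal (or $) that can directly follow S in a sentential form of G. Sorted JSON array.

FIRST iteration:
iter 1:
  A via A→b: +{b}
  S via S→a: +{a}
  S: {a}  A: {b}
iter 2: done
  S: {a}  A: {b}

FOLLOW sets:
initialize: $ ∈ FOLLOW(S)
[1]
  S→S S: FOLLOW(S) ⊇ FIRST(S) = {a}; new: +{a}
  S→a A: FOLLOW(A) ⊇ FOLLOW(S) ⊇ {$,a}; new: +{$,a}
  S: {$,a}  A: {$,a}
[2] done
  S: {$,a}  A: {$,a}

FOLLOW(S) = ["$", "a"]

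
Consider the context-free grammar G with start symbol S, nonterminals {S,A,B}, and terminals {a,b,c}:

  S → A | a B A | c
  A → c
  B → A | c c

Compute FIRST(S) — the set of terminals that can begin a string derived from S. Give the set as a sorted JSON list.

Compute FIRST by fixpoint:
[1]
  A via A→c: +{c}
  B via B→A: +{c}
  S via S→A: +{c}
  S via S→a B A: +{a}
  FIRST[S]={a,c}  FIRST[A]={c}  FIRST[B]={c}
[2] (no change)
  FIRST[S]={a,c}  FIRST[A]={c}  FIRST[B]={c}

FIRST(S) = ["a", "c"]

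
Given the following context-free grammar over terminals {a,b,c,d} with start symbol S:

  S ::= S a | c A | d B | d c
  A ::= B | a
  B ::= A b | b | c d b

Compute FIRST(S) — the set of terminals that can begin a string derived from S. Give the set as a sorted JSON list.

FIRST iteration:
pass 1:
  A via A→a: +{a}
  B via B→A b: +{a}
  B via B→b: +{b}
  B via B→c d b: +{c}
  S via S→c A: +{c}
  S via S→d B: +{d}
  FIRST(S)={c,d}  FIRST(A)={a}  FIRST(B)={a,b,c}
pass 2:
  A via A→B: +{b,c}
  FIRST(S)={c,d}  FIRST(A)={a,b,c}  FIRST(B)={a,b,c}
pass 3: (no change)
  FIRST(S)={c,d}  FIRST(A)={a,b,c}  FIRST(B)={a,b,c}

FIRST(S) = ["c", "d"]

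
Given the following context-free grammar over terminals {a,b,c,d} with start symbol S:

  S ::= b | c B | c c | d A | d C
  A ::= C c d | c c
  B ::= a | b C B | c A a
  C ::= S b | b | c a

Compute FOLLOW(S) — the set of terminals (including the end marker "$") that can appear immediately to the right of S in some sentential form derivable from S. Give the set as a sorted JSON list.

FIRST iteration:
[1]
  A via A→c c: +{c}
  B via B→a: +{a}
  B via B→b C B: +{b}
  B via B→c A a: +{c}
  C via C→b: +{b}
  C via C→c a: +{c}
  S via S→b: +{b}
  S via S→c B: +{c}
  S via S→d A: +{d}
  S: {b,c,d}  A: {c}  B: {a,b,c}  C: {b,c}
[2]
  A via A→C c d: +{b}
  C via C→S b: +{d}
  S: {b,c,d}  A: {b,c}  B: {a,b,c}  C: {b,c,d}
[3]
  A via A→C c d: +{d}
  S: {b,c,d}  A: {b,c,d}  B: {a,b,c}  C: {b,c,d}
[4] — fixpoint
  S: {b,c,d}  A: {b,c,d}  B: {a,b,c}  C: {b,c,d}

FOLLOW iteration:
initialize: $ ∈ FOLLOW(S)
iter 1:
  A→C c d: FOLLOW(C) ⊇ FIRST(c) = {c}; new: +{c}
  B→b C B: FOLLOW(C) ⊇ FIRST(B) = {a,b,c}; new: +{a,b}
  B→c A a: FOLLOW(A) ⊇ FIRST(a) = {a}; new: +{a}
  C→S b: FOLLOW(S) ⊇ FIRST(b) = {b}; new: +{b}
  S→c B: FOLLOW(B) ⊇ FOLLOW(S) ⊇ {$,b}; new: +{$,b}
  S→d A: FOLLOW(A) ⊇ FOLLOW(S) ⊇ {$,b}; new: +{$,b}
  S→d C: FOLLOW(C) ⊇ FOLLOW(S) ⊇ {$,b}; new: +{$}
  FOLLOW(S)={$,b}  FOLLOW(A)={$,a,b}  FOLLOW(B)={$,b}  FOLLOW(C)={$,a,b,c}
iter 2: (stable)
  FOLLOW(S)={$,b}  FOLLOW(A)={$,a,b}  FOLLOW(B)={$,b}  FOLLOW(C)={$,a,b,c}

FOLLOW(S) = ["$", "b"]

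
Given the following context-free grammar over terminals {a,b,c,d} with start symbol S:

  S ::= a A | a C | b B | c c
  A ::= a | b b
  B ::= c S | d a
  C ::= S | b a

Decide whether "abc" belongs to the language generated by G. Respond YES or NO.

Convert to CNF:
  S -> T0 B | T1 T1 | T3 A | T3 C
  A -> T0 T0 | a
  B -> T1 S | T2 T3
  C -> T0 B | T0 T3 | T1 T1 | T3 A | T3 C
  T0 -> b
  T1 -> c
  T2 -> d
  T3 -> a

CYK table (by increasing span):
  [0..0]={A,T3}  "a"  orig:{A}
  [1..1]={T0}  "b"  orig:{}
  [2..2]={T1}  "c"  orig:{}
  [0..1]=∅  "ab"
  [1..2]=∅  "bc"
  [0..2]=∅  "abc"

S ∉ T[0,2] ⇒ NO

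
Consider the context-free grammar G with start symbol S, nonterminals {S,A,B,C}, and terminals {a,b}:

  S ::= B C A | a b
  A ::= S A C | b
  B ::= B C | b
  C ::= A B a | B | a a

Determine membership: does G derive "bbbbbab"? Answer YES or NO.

Convert to CNF:
  S -> B X4 | T0 T1
  A -> S X2 | b
  B -> B C | b
  C -> A X3 | B C | T0 T0 | b
  T0 -> a
  T1 -> b
  X2 -> A C
  X3 -> B T0
  X4 -> C A

Fill CYK table bottom-up:
  [0..0]={A,B,C,T1}  "b"  orig:{A,B,C}
  [1..1]={A,B,C,T1}  "b"  orig:{A,B,C}
  [2..2]={A,B,C,T1}  "b"  orig:{A,B,C}
  [3..3]={A,B,C,T1}  "b"  orig:{A,B,C}
  [4..4]={A,B,C,T1}  "b"  orig:{A,B,C}
  [5..5]={T0}  "a"  orig:{}
  [6..6]={A,B,C,T1}  "b"  orig:{A,B,C}
  [0..1]={B,C,X2,X4}  "bb"  orig:{B,C}
  [1..2]={B,C,X2,X4}  "bb"  orig:{B,C}
  [2..3]={B,C,X2,X4}  "bb"  orig:{B,C}
  [3..4]={B,C,X2,X4}  "bb"  orig:{B,C}
  [4..5]={X3}  "ba"  orig:{}
  [5..6]={S}  "ab"
  [0..2]={B,C,S,X2,X4}  "bbb"  orig:{B,C,S}
  [1..3]={B,C,S,X2,X4}  "bbb"  orig:{B,C,S}
  [2..4]={B,C,S,X2,X4}  "bbb"  orig:{B,C,S}
  [3..5]={C,X3}  "bba"  orig:{C}
  [4..6]=∅  "bab"
  [0..3]={B,C,S,X2,X4}  "bbbb"  orig:{B,C,S}
  [1..4]={B,C,S,X2,X4}  "bbbb"  orig:{B,C,S}
  [2..5]={B,C,X2,X3}  "bbba"  orig:{B,C}
  [3..6]={X4}  "bbab"  orig:{}
  [0..4]={A,B,C,S,X2,X4}  "bbbbb"  orig:{A,B,C,S}
  [1..5]={B,C,X2,X3}  "bbbba"  orig:{B,C}
  [2..6]={B,C,S,X4}  "bbbab"  orig:{B,C,S}
  [0..5]={B,C,X2,X3}  "bbbbba"  orig:{B,C}
  [1..6]={B,C,S,X2,X4}  "bbbbab"  orig:{B,C,S}
  [0..6]={B,C,S,X2,X4}  "bbbbbab"  orig:{B,C,S}

S ∈ T[0,6] ⇒ YES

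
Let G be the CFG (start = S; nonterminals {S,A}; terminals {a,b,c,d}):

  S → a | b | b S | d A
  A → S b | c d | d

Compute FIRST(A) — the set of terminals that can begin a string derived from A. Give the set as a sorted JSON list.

FIRST sets, iterate to fixpoint:
[1]
  A via A→c d: +{c}
  A via A→d: +{d}
  S via S→a: +{a}
  S via S→b: +{b}
  S via S→d A: +{d}
  FIRST[S]={a,b,d}  FIRST[A]={c,d}
[2]
  A via A→S b: +{a,b}
  FIRST[S]={a,b,d}  FIRST[A]={a,b,c,d}
[3] (no change)
  FIRST[S]={a,b,d}  FIRST[A]={a,b,c,d}

FIRST(A) = ["a", "b", "c", "d"]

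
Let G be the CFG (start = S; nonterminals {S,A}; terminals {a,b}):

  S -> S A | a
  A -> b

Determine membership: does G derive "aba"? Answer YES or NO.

CNF form of G:
  S -> S A | a
  A -> b

CYK table (by increasing span):
  cell(0,0) a: {S}
  cell(1,1) b: {A}
  cell(2,2) a: {S}
  cell(0,1) ab: {S}
  cell(1,2) ba: ∅
  cell(0,2) aba: ∅

S ∉ T[0,2] ⇒ NO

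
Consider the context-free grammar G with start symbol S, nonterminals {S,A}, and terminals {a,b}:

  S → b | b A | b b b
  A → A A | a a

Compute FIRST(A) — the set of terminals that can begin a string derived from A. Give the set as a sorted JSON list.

FIRST sets, iterate to fixpoint:
iter 1:
  A via A→a a: +{a}
  S via S→b: +{b}
  FIRST(S)={b}  FIRST(A)={a}
iter 2: (no change)
  FIRST(S)={b}  FIRST(A)={a}

FIRST(A) = ["a"]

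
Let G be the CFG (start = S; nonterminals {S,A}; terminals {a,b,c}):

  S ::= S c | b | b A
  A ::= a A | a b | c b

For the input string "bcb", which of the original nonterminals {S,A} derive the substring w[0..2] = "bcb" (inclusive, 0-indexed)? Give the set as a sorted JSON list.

CNF form of G:
  S -> S T2 | T1 A | b
  A -> T0 A | T0 T1 | T2 T1
  T0 -> a
  T1 -> b
  T2 -> c

CYK table (by increasing span) — only the sub-triangle for w[0..2]:
  cell(0,0) b: {S,T1}  orig:{S}
  cell(1,1) c: {T2}  orig:{}
  cell(2,2) b: {S,T1}  orig:{S}
  cell(0,1) bc: {S}
  cell(1,2) cb: {A}
  cell(0,2) bcb: {S}

Original NTs in T[0,2] deriving "bcb": ["S"]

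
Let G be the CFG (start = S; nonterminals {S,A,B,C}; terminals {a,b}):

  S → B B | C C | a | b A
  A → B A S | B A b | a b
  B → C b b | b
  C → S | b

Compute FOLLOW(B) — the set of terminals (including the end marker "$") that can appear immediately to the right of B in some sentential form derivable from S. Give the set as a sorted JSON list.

FIRST iteration:
iter 1:
  A via A→a b: +{a}
  B via B→b: +{b}
  C via C→b: +{b}
  S via S→B B: +{b}
  S via S→a: +{a}
  S: {a,b}  A: {a}  B: {b}  C: {b}
iter 2:
  A via A→B A S: +{b}
  C via C→S: +{a}
  S: {a,b}  A: {a,b}  B: {b}  C: {a,b}
iter 3:
  B via B→C b b: +{a}
  S: {a,b}  A: {a,b}  B: {a,b}  C: {a,b}
iter 4: (stable)
  S: {a,b}  A: {a,b}  B: {a,b}  C: {a,b}

FOLLOW iteration:
FOLLOW(S) := {$}
iter 1:
  A→B A S: FOLLOW(B) ⊇ FIRST(A) = {a,b}; new: +{a,b}
  A→B A S: FOLLOW(A) ⊇ FIRST(S) = {a,b}; new: +{a,b}
  A→B A S: FOLLOW(S) ⊇ FOLLOW(A) ⊇ {a,b}; new: +{a,b}
  B→C b b: FOLLOW(C) ⊇ FIRST(b) = {b}; new: +{b}
  S→B B: FOLLOW(B) ⊇ FOLLOW(S) ⊇ {$,a,b}; new: +{$}
  S→C C: FOLLOW(C) ⊇ FIRST(C) = {a,b}; new: +{a}
  S→C C: FOLLOW(C) ⊇ FOLLOW(S) ⊇ {$,a,b}; new: +{$}
  S→b A: FOLLOW(A) ⊇ FOLLOW(S) ⊇ {$,a,b}; new: +{$}
  FOLLOW[S]={$,a,b}  FOLLOW[A]={$,a,b}  FOLLOW[B]={$,a,b}  FOLLOW[C]={$,a,b}
iter 2: (stable)
  FOLLOW[S]={$,a,b}  FOLLOW[A]={$,a,b}  FOLLOW[B]={$,a,b}  FOLLOW[C]={$,a,b}

FOLLOW(B) = ["$", "a", "b"]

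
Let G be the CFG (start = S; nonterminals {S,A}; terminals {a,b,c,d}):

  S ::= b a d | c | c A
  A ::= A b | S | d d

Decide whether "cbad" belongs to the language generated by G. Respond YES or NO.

Convert to CNF:
  S -> T0 X5 | T3 A | c
  A -> A T0 | T0 X4 | T2 T2 | T3 A | c
  T0 -> b
  T1 -> a
  T2 -> d
  T3 -> c
  X4 -> T1 T2
  X5 -> T1 T2

CYK table (by increasing span):
  T[0,0] 'c' = {A,S,T3}  orig:{A,S}
  T[1,1] 'b' = {T0}  orig:{}
  T[2,2] 'a' = {T1}  orig:{}
  T[3,3] 'd' = {T2}  orig:{}
  T[0,1] 'cb' = {A}
  T[1,2] 'ba' = ∅
  T[2,3] 'ad' = {X4,X5}  orig:{}
  T[0,2] 'cba' = ∅
  T[1,3] 'bad' = {A,S}
  T[0,3] 'cbad' = {A,S}

S ∈ T[0,3] ⇒ YES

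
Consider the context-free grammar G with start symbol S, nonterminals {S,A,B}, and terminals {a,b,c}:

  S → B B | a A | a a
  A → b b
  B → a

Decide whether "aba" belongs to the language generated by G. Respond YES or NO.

Convert to CNF:
  S -> B B | T1 A | T1 T1
  A -> T0 T0
  B -> a
  T0 -> b
  T1 -> a

CYK fill:
  T[0,0] 'a' = {B,T1}  orig:{B}
  T[1,1] 'b' = {T0}  orig:{}
  T[2,2] 'a' = {B,T1}  orig:{B}
  T[0,1] 'ab' = ∅
  T[1,2] 'ba' = ∅
  T[0,2] 'aba' = ∅

S ∉ T[0,2] ⇒ NO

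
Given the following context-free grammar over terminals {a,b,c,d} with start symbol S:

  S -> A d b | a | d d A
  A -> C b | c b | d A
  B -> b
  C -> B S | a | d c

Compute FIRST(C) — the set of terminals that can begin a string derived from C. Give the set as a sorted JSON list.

Compute FIRST by fixpoint:
[1]
  A via A→c b: +{c}
  A via A→d A: +{d}
  B via B→b: +{b}
  C via C→B S: +{b}
  C via C→a: +{a}
  C via C→d c: +{d}
  S via S→A d b: +{c,d}
  S via S→a: +{a}
  S: {a,c,d}  A: {c,d}  B: {b}  C: {a,b,d}
[2]
  A via A→C b: +{a,b}
  S via S→A d b: +{b}
  S: {a,b,c,d}  A: {a,b,c,d}  B: {b}  C: {a,b,d}
[3] (stable)
  S: {a,b,c,d}  A: {a,b,c,d}  B: {b}  C: {a,b,d}

FIRST(C) = ["a", "b", "d"]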